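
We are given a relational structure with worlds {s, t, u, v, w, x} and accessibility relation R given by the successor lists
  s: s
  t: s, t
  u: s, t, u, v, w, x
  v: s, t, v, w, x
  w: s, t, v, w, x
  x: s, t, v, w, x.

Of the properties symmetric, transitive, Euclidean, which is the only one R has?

transitive

Symmetric: no — t R s but not s R t.
Transitive: yes — every two-step R-path is closed by a direct edge.
Euclidean: no — u R s and u R t, but not s R t.
Only transitive holds.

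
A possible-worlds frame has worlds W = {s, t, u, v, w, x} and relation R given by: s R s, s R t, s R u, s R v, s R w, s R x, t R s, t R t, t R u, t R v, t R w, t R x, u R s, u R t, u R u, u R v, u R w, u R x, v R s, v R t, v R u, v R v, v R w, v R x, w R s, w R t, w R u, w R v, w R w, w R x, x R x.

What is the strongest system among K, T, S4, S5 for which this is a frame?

S4

Reflexive (axiom T): yes — every world is R-related to itself.
Transitive (axiom 4): yes — every two-step R-path is closed by a direct edge.
Euclidean (axiom 5): no — s R x and s R t, but not x R t.
So F validates K, T, S4; S5 would additionally require R to be Euclidean. The strongest is S4.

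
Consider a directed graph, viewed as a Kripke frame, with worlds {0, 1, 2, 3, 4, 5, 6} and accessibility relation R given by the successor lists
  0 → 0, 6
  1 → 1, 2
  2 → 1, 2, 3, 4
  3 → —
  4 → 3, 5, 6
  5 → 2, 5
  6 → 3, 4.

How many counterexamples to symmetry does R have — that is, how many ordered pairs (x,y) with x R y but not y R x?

Enumerating: (0,6), (2,3), (2,4), (4,3), (4,5), (5,2), (6,3).

7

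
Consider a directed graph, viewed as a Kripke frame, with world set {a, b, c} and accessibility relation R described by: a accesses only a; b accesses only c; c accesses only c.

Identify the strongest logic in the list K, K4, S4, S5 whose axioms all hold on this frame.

K4

Transitive (axiom 4): yes — every two-step R-path is closed by a direct edge.
Reflexive (axiom T): no — b is not related to itself.
Euclidean (axiom 5): yes — any two successors of a common world are R-related.
So F validates K, K4; S4 would additionally require R to be reflexive. The strongest is K4.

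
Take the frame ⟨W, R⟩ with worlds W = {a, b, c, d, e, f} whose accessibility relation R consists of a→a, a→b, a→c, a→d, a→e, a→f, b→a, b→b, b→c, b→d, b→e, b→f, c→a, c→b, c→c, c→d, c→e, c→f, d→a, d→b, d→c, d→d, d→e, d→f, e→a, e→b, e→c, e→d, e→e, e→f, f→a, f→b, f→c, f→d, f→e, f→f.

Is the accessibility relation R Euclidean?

Euclidean: yes — any two successors of a common world are R-related.

Yes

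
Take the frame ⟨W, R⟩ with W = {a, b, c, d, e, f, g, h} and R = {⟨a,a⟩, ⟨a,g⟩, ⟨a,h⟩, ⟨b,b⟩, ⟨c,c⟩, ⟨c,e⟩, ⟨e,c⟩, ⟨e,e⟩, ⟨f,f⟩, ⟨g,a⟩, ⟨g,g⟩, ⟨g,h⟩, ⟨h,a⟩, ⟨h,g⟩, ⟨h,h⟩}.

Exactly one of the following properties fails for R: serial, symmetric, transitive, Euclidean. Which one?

serial

Serial: no — d has no R-successor.
Symmetric: yes — every pair in R has its reverse in R.
Transitive: yes — every two-step R-path is closed by a direct edge.
Euclidean: yes — any two successors of a common world are R-related.
Only serial fails.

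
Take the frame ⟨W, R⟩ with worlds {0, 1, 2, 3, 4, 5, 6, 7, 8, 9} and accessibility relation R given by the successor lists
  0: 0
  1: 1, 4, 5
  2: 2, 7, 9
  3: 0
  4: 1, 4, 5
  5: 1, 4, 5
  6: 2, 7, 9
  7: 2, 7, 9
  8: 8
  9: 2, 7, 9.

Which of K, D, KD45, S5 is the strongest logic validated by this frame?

Serial (axiom D): yes — every world has a successor (e.g. 0 R 0).
Euclidean (axiom 5): yes — any two successors of a common world are R-related.
Transitive (axiom 4): yes — every two-step R-path is closed by a direct edge.
Reflexive (axiom T): no — 3 is not related to itself.
So F validates K, D, KD45; S5 would additionally require R to be reflexive. The strongest is KD45.

KD45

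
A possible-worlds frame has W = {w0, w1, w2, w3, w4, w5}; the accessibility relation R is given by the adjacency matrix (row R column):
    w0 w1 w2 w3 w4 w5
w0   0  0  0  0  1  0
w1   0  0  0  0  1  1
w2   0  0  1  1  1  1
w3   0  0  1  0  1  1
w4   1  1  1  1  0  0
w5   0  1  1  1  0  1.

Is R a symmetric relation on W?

Symmetric: yes — every pair in R has its reverse in R.

Yes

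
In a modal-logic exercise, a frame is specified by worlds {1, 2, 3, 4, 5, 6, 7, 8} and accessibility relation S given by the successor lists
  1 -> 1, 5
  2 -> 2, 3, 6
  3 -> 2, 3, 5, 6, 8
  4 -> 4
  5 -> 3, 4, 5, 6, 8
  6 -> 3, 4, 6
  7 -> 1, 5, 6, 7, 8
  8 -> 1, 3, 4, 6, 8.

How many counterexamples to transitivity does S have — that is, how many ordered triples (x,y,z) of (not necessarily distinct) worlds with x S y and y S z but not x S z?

Enumerating: (1,5,3), (1,5,4), (1,5,6), (1,5,8), (2,3,5), (2,3,8), (2,6,4), (3,5,4), (3,6,4), (3,8,1), (3,8,4), (5,3,2), … and 13 more.
Total: 25.

25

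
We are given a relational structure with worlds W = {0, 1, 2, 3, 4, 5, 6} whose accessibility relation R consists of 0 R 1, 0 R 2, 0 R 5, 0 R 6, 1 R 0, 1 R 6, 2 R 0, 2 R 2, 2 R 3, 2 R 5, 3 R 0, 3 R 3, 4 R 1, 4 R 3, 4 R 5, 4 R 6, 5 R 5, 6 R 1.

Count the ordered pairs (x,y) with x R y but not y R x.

9

Enumerating: (0,5), (0,6), (2,3), (2,5), (3,0), (4,1), (4,3), (4,5), (4,6).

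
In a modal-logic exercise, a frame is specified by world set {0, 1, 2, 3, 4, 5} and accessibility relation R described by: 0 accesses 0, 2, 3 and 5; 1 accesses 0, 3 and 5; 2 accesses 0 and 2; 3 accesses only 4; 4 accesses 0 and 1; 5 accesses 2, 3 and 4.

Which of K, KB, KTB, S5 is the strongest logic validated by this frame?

Symmetric (axiom B): no — 0 R 3 but not 3 R 0.
Reflexive (axiom T): no — 1 is not related to itself.
Euclidean (axiom 5): no — 0 R 2 and 0 R 3, but not 2 R 3.
So F validates K; KB would additionally require R to be symmetric. The strongest is K.

K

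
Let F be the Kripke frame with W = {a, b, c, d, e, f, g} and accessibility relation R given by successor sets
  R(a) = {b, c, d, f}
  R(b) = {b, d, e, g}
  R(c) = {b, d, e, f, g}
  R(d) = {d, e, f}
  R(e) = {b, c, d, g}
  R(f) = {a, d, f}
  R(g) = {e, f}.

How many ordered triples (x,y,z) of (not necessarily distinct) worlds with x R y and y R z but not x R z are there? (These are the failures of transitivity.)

Enumerating: (a,b,e), (a,b,g), (a,c,e), (a,c,g), (a,d,e), (a,f,a), (b,d,f), (b,e,c), (b,g,f), (c,e,c), (c,f,a), (d,e,b), … and 19 more.
Total: 31.

31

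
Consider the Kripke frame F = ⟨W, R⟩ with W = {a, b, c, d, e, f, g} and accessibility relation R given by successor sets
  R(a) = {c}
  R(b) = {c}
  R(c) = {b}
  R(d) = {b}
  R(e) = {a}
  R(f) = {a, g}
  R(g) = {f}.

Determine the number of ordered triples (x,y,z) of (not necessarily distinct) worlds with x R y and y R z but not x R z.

Enumerating: (a,c,b), (b,c,b), (c,b,c), (d,b,c), (e,a,c), (f,a,c), (f,g,f), (g,f,a), (g,f,g).

9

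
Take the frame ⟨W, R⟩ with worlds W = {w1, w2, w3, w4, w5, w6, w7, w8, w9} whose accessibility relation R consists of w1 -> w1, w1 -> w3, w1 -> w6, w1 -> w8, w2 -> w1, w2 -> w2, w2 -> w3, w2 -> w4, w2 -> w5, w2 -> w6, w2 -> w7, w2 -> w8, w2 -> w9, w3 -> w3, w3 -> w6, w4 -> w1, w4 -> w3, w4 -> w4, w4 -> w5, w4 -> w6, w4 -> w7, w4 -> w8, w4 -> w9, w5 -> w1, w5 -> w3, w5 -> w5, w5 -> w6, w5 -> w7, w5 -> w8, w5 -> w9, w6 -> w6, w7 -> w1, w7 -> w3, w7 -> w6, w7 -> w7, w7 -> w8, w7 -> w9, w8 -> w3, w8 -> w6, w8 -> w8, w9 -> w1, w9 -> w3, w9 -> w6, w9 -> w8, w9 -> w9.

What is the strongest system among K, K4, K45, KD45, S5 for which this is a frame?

K4

Transitive (axiom 4): yes — every two-step R-path is closed by a direct edge.
Euclidean (axiom 5): no — w1 R w3 and w1 R w8, but not w3 R w8.
Serial (axiom D): yes — every world has a successor (e.g. w1 R w1).
Reflexive (axiom T): yes — every world is R-related to itself.
So F validates K, K4; K45 would additionally require R to be Euclidean. The strongest is K4.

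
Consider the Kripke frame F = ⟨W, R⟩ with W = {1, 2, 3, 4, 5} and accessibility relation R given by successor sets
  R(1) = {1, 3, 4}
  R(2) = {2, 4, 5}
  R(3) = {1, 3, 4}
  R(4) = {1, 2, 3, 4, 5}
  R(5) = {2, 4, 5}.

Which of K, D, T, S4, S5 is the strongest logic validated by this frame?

T

Serial (axiom D): yes — every world has a successor (e.g. 1 R 1).
Reflexive (axiom T): yes — every world is R-related to itself.
Transitive (axiom 4): no — 1 R 4 and 4 R 2, but not 1 R 2.
Euclidean (axiom 5): no — 4 R 1 and 4 R 2, but not 1 R 2.
So F validates K, D, T; S4 would additionally require R to be transitive. The strongest is T.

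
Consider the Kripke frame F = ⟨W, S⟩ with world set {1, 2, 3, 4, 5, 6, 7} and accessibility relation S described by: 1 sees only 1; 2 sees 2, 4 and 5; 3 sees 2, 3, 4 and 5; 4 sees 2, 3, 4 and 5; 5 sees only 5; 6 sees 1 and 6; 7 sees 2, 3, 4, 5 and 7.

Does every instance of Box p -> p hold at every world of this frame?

Yes

By correspondence theory, T is valid on a frame iff S is reflexive.
Reflexive: yes — every world is S-related to itself.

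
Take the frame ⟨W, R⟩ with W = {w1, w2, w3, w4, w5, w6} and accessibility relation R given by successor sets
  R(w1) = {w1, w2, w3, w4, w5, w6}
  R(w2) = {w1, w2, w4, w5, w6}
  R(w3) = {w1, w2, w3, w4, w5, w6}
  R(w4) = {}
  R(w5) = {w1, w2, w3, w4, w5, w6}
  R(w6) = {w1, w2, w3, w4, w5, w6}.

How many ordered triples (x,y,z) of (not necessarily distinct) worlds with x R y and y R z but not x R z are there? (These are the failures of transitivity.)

Enumerating: (w2,w1,w3), (w2,w5,w3), (w2,w6,w3).

3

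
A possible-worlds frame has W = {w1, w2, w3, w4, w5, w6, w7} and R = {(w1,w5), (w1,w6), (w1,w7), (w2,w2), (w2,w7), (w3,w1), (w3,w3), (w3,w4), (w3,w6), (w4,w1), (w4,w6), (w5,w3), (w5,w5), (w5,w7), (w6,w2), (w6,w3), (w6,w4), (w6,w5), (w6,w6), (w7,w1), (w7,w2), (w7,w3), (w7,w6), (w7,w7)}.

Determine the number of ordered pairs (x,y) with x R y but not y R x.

11

Enumerating: (w1,w5), (w1,w6), (w3,w1), (w3,w4), (w4,w1), (w5,w3), (w5,w7), (w6,w2), (w6,w5), (w7,w3), (w7,w6).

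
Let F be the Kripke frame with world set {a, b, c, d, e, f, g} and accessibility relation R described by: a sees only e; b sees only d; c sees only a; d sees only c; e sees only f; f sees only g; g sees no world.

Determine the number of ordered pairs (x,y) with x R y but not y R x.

Enumerating: (a,e), (b,d), (c,a), (d,c), (e,f), (f,g).

6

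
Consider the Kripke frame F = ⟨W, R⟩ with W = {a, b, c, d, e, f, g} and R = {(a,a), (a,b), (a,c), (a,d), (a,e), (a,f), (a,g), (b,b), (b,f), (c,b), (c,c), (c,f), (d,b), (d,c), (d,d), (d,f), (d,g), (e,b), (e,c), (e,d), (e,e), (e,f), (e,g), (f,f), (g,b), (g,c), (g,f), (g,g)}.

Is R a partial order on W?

Yes

Reflexive: yes — every world is R-related to itself.
Transitive: yes — every two-step R-path is closed by a direct edge.
Antisymmetric: yes — no distinct pair is related both ways.
So R is a partial order.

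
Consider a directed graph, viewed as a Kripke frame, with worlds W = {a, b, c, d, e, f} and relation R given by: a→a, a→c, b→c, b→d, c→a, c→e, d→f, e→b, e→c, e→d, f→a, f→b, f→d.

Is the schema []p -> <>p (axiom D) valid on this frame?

Yes

Axiom D corresponds to the accessibility relation being serial.
Serial: yes — every world has a successor (e.g. a R a).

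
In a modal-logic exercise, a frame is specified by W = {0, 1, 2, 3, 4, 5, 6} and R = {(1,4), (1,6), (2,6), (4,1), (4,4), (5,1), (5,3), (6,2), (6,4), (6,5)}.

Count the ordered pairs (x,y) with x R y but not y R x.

5

Enumerating: (1,6), (5,1), (5,3), (6,4), (6,5).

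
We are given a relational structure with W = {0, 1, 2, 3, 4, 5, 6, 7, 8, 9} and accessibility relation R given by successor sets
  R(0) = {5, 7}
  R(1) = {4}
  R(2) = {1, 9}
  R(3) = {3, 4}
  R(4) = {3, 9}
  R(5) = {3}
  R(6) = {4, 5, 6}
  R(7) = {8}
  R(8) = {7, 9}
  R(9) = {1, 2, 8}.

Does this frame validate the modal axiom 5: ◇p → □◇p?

The schema 5 characterises exactly the Euclidean frames.
Euclidean: no — 0 R 5 and 0 R 7, but not 5 R 7.

No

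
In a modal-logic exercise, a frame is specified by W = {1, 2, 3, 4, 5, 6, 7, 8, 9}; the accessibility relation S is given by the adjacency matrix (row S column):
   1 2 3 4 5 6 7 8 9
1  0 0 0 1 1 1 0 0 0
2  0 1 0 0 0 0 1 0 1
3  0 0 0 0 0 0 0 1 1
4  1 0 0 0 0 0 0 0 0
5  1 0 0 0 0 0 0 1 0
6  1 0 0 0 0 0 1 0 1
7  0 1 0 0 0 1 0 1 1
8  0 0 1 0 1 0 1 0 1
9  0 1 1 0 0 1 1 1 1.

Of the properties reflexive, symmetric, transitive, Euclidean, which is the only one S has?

Reflexive: no — 1 is not related to itself.
Symmetric: yes — every pair in S has its reverse in S.
Transitive: no — 1 S 5 and 5 S 8, but not 1 S 8.
Euclidean: no — 1 S 4 and 1 S 5, but not 4 S 5.
Only symmetric holds.

symmetric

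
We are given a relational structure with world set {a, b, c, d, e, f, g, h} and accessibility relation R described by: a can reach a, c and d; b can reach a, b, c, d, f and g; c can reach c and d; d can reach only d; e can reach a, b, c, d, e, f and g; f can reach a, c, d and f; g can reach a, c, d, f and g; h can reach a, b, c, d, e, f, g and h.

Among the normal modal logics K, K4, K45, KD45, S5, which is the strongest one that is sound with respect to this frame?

Transitive (axiom 4): yes — every two-step R-path is closed by a direct edge.
Euclidean (axiom 5): no — a R d and a R c, but not d R c.
Serial (axiom D): yes — every world has a successor (e.g. a R a).
Reflexive (axiom T): yes — every world is R-related to itself.
So F validates K, K4; K45 would additionally require R to be Euclidean. The strongest is K4.

K4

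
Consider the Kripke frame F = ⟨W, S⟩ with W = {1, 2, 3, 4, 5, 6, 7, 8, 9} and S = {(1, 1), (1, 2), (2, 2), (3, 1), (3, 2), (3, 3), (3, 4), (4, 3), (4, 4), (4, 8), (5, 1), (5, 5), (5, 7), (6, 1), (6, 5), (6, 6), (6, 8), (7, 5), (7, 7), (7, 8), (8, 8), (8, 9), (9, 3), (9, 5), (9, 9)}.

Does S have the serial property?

Yes

Serial: yes — every world has a successor (e.g. 1 S 1).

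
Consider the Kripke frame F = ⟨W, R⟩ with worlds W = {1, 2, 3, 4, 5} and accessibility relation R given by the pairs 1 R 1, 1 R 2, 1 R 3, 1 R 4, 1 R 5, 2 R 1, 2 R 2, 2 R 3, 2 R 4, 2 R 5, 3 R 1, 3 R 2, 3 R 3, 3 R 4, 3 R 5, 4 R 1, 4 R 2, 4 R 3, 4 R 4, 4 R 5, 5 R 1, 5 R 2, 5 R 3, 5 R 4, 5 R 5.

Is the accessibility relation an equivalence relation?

Yes

Reflexive: yes — every world is R-related to itself.
Symmetric: yes — every pair in R has its reverse in R.
Transitive: yes — every two-step R-path is closed by a direct edge.
So R is an equivalence relation.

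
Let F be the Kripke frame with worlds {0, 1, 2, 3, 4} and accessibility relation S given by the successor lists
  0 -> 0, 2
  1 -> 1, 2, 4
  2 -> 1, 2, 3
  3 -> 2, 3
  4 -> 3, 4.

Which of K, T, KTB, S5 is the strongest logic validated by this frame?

Reflexive (axiom T): yes — every world is S-related to itself.
Symmetric (axiom B): no — 0 S 2 but not 2 S 0.
Euclidean (axiom 5): no — 1 S 2 and 1 S 4, but not 2 S 4.
So F validates K, T; KTB would additionally require S to be symmetric. The strongest is T.

T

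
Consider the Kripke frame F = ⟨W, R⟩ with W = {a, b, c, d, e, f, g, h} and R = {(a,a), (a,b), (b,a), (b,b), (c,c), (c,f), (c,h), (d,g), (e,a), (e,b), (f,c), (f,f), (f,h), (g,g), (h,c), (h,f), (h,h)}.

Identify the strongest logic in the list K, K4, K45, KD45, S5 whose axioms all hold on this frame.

KD45

Transitive (axiom 4): yes — every two-step R-path is closed by a direct edge.
Euclidean (axiom 5): yes — any two successors of a common world are R-related.
Serial (axiom D): yes — every world has a successor (e.g. a R a).
Reflexive (axiom T): no — d is not related to itself.
So F validates K, K4, K45, KD45; S5 would additionally require R to be reflexive. The strongest is KD45.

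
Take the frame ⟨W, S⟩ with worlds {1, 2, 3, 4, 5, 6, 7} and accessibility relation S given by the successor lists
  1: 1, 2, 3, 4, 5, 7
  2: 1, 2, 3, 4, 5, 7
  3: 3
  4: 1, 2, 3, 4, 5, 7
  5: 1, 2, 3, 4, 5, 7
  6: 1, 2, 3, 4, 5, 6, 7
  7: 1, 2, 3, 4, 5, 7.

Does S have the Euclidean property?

No

Euclidean: no — 1 S 3 and 1 S 2, but not 3 S 2.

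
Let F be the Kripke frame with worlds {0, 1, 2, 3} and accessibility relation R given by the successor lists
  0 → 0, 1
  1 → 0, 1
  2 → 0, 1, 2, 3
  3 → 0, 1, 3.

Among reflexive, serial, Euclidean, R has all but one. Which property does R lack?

Reflexive: yes — every world is R-related to itself.
Serial: yes — every world has a successor (e.g. 0 R 0).
Euclidean: no — 2 R 0 and 2 R 3, but not 0 R 3.
Only Euclidean fails.

Euclidean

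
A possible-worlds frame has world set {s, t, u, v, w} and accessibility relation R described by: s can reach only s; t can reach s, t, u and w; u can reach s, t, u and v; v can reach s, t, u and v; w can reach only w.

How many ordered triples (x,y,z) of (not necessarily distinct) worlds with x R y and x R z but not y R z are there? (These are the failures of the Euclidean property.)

Enumerating: (t,s,t), (t,s,u), (t,s,w), (t,u,w), (t,w,s), (t,w,t), (t,w,u), (u,s,t), (u,s,u), (u,s,v), (u,t,v), (v,s,t), (v,s,u), (v,s,v), (v,t,v).

15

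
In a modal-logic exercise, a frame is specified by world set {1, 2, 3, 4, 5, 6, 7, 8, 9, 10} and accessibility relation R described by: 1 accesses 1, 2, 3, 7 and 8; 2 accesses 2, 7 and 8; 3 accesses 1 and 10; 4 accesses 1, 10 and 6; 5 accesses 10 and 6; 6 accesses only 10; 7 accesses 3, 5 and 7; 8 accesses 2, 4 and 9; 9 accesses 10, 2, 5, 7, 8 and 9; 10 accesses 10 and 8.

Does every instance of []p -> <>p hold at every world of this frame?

By correspondence theory, D is valid on a frame iff R is serial.
Serial: yes — every world has a successor (e.g. 1 R 1).

Yes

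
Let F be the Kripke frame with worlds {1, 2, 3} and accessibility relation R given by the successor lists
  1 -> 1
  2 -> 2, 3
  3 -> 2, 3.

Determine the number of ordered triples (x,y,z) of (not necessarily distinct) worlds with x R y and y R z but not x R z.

R is transitive; there are no such tuples.

0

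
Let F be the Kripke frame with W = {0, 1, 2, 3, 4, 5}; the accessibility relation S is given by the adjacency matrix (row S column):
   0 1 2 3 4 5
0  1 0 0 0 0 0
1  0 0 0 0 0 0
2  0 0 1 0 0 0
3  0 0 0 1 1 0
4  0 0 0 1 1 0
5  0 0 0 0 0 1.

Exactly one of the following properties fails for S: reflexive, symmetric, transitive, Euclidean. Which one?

Reflexive: no — 1 is not related to itself.
Symmetric: yes — every pair in S has its reverse in S.
Transitive: yes — every two-step S-path is closed by a direct edge.
Euclidean: yes — any two successors of a common world are S-related.
Only reflexive fails.

reflexive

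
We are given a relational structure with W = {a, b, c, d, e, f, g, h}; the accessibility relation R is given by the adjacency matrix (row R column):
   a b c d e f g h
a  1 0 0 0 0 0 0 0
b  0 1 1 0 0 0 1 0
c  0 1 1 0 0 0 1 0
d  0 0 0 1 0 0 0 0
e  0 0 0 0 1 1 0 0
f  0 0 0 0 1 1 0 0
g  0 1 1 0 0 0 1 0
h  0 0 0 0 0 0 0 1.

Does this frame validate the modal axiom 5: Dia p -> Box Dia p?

Yes

Axiom 5 corresponds to the accessibility relation being Euclidean.
Euclidean: yes — any two successors of a common world are R-related.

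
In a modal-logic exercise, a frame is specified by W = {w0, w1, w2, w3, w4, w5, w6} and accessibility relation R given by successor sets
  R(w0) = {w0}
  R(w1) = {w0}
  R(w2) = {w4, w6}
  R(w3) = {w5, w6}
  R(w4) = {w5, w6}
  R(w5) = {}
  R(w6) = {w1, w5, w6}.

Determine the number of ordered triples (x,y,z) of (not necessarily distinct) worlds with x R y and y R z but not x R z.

6

Enumerating: (w2,w4,w5), (w2,w6,w1), (w2,w6,w5), (w3,w6,w1), (w4,w6,w1), (w6,w1,w0).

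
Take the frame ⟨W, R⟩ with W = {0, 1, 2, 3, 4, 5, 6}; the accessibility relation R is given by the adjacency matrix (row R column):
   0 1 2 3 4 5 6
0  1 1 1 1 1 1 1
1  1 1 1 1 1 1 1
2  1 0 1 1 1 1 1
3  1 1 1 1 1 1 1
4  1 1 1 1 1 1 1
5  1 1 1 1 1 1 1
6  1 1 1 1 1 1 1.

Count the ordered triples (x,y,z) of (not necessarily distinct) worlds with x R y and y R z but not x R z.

5

Enumerating: (2,0,1), (2,3,1), (2,4,1), (2,5,1), (2,6,1).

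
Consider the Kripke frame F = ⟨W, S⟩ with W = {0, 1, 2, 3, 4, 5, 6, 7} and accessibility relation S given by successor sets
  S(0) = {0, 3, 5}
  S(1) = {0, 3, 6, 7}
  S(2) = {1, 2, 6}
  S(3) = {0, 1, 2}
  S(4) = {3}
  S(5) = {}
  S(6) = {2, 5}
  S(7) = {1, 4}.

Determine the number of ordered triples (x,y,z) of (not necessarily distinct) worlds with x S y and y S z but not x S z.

Enumerating: (0,3,1), (0,3,2), (1,0,5), (1,3,1), (1,3,2), (1,6,2), (1,6,5), (1,7,1), (1,7,4), (2,1,0), (2,1,3), (2,1,7), … and 17 more.
Total: 29.

29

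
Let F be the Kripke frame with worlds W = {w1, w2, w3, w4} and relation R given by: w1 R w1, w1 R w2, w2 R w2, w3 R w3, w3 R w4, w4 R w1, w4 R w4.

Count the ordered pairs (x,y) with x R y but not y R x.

Enumerating: (w1,w2), (w3,w4), (w4,w1).

3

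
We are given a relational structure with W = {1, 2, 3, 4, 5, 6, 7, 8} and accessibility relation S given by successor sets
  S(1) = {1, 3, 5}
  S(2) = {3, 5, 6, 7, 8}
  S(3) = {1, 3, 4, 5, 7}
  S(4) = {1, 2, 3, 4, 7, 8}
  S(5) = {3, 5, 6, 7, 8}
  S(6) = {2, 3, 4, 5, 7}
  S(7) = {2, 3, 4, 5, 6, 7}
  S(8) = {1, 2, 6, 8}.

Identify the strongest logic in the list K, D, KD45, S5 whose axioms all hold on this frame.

Serial (axiom D): yes — every world has a successor (e.g. 1 S 1).
Euclidean (axiom 5): no — 2 S 3 and 2 S 6, but not 3 S 6.
Transitive (axiom 4): no — 1 S 3 and 3 S 4, but not 1 S 4.
Reflexive (axiom T): no — 2 is not related to itself.
So F validates K, D; KD45 would additionally require S to be Euclidean and transitive. The strongest is D.

D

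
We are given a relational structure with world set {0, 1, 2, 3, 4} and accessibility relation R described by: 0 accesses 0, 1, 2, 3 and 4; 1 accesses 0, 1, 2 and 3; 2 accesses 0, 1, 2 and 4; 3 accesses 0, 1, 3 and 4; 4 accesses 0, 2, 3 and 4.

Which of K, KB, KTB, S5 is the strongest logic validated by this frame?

Symmetric (axiom B): yes — every pair in R has its reverse in R.
Reflexive (axiom T): yes — every world is R-related to itself.
Euclidean (axiom 5): no — 0 R 1 and 0 R 4, but not 1 R 4.
So F validates K, KB, KTB; S5 would additionally require R to be Euclidean. The strongest is KTB.

KTB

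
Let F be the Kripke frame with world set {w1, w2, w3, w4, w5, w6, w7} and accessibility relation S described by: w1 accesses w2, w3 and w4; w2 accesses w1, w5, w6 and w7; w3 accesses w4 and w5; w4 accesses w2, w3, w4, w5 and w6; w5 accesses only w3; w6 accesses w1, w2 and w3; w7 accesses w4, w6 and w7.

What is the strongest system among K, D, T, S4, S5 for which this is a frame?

Serial (axiom D): yes — every world has a successor (e.g. w1 S w2).
Reflexive (axiom T): no — w1 is not related to itself.
Transitive (axiom 4): no — w1 S w2 and w2 S w5, but not w1 S w5.
Euclidean (axiom 5): no — w1 S w2 and w1 S w3, but not w2 S w3.
So F validates K, D; T would additionally require S to be reflexive. The strongest is D.

D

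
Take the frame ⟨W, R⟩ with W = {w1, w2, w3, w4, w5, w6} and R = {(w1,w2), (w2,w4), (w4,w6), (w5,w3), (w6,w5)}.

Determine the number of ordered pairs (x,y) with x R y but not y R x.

5

Enumerating: (w1,w2), (w2,w4), (w4,w6), (w5,w3), (w6,w5).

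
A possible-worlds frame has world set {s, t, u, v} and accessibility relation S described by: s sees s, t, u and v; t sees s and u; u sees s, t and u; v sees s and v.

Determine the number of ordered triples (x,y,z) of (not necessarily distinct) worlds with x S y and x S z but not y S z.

Enumerating: (s,t,t), (s,t,v), (s,u,v), (s,v,t), (s,v,u), (u,t,t).

6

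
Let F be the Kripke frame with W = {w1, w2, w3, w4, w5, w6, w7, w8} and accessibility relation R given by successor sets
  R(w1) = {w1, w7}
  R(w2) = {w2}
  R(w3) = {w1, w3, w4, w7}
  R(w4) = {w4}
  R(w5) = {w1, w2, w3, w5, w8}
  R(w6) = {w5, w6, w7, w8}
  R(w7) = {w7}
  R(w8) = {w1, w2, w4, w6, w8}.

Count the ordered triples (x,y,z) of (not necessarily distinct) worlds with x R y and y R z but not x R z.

14

Enumerating: (w5,w1,w7), (w5,w3,w4), (w5,w3,w7), (w5,w8,w4), (w5,w8,w6), (w6,w5,w1), (w6,w5,w2), (w6,w5,w3), (w6,w8,w1), (w6,w8,w2), (w6,w8,w4), (w8,w1,w7), (w8,w6,w5), (w8,w6,w7).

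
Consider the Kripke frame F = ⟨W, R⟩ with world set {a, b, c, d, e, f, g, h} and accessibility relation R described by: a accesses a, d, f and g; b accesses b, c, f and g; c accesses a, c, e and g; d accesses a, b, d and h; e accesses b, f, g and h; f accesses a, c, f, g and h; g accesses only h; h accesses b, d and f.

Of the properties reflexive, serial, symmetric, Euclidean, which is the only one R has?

Reflexive: no — e is not related to itself.
Serial: yes — every world has a successor (e.g. a R a).
Symmetric: no — a R g but not g R a.
Euclidean: no — a R d and a R f, but not d R f.
Only serial holds.

serial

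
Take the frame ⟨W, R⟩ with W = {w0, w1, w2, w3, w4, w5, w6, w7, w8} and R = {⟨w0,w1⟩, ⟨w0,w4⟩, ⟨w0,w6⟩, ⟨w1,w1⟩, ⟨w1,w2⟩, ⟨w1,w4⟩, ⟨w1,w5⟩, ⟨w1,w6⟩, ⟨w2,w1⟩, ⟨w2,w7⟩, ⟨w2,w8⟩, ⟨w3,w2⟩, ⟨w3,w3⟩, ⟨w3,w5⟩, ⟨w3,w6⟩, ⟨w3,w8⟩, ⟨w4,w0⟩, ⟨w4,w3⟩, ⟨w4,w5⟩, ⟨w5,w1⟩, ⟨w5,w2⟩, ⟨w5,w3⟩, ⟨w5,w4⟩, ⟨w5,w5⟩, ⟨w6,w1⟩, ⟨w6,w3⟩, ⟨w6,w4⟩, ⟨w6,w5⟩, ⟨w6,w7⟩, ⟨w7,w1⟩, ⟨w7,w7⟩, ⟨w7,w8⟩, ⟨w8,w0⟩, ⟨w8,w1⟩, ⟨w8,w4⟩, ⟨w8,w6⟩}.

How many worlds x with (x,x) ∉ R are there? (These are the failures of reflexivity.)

Enumerating: w0, w2, w4, w6, w8.

5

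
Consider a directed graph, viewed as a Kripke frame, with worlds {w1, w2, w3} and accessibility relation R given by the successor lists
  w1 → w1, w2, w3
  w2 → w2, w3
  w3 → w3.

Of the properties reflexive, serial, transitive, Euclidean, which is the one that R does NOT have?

Euclidean

Reflexive: yes — every world is R-related to itself.
Serial: yes — every world has a successor (e.g. w1 R w1).
Transitive: yes — every two-step R-path is closed by a direct edge.
Euclidean: no — w1 R w3 and w1 R w2, but not w3 R w2.
Only Euclidean fails.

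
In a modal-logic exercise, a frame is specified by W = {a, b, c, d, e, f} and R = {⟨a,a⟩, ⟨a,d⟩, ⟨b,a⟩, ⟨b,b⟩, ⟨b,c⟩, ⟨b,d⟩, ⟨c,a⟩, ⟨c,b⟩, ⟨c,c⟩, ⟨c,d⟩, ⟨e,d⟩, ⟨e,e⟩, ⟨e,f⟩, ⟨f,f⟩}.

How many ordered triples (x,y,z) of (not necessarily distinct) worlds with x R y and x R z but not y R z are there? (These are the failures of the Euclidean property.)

Enumerating: (a,d,a), (a,d,d), (b,a,b), (b,a,c), (b,d,a), (b,d,b), (b,d,c), (b,d,d), (c,a,b), (c,a,c), (c,d,a), (c,d,b), … and 7 more.
Total: 19.

19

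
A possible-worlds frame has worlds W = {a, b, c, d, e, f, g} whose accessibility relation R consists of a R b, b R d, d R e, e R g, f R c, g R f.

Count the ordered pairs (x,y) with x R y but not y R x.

Enumerating: (a,b), (b,d), (d,e), (e,g), (f,c), (g,f).

6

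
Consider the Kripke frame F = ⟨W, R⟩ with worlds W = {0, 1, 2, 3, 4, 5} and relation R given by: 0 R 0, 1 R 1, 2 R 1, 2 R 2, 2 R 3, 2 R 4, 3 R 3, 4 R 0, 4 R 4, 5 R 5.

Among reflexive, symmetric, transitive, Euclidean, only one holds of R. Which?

reflexive

Reflexive: yes — every world is R-related to itself.
Symmetric: no — 2 R 1 but not 1 R 2.
Transitive: no — 2 R 4 and 4 R 0, but not 2 R 0.
Euclidean: no — 2 R 1 and 2 R 3, but not 1 R 3.
Only reflexive holds.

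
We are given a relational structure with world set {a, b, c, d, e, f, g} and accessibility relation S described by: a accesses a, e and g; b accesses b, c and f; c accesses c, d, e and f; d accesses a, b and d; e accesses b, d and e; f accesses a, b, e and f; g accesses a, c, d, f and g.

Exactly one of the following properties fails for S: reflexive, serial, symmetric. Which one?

symmetric

Reflexive: yes — every world is S-related to itself.
Serial: yes — every world has a successor (e.g. a S a).
Symmetric: no — a S e but not e S a.
Only symmetric fails.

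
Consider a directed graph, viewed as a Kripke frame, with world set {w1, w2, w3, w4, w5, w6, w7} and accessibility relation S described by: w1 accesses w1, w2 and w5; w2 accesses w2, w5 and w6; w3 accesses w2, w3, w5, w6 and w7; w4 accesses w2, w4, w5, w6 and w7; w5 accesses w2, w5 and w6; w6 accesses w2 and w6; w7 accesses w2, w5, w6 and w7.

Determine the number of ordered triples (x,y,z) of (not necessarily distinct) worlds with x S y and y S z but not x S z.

3

Enumerating: (w1,w2,w6), (w1,w5,w6), (w6,w2,w5).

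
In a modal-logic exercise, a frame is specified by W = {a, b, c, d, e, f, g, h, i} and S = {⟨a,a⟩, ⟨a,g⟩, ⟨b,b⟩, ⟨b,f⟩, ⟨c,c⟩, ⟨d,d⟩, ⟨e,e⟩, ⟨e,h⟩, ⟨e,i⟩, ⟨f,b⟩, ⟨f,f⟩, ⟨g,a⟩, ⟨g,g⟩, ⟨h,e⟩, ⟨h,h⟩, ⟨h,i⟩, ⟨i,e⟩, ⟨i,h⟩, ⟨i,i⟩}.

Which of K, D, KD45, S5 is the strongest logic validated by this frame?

Serial (axiom D): yes — every world has a successor (e.g. a S a).
Euclidean (axiom 5): yes — any two successors of a common world are S-related.
Transitive (axiom 4): yes — every two-step S-path is closed by a direct edge.
Reflexive (axiom T): yes — every world is S-related to itself.
So F validates K, D, KD45, S5. The strongest is S5.

S5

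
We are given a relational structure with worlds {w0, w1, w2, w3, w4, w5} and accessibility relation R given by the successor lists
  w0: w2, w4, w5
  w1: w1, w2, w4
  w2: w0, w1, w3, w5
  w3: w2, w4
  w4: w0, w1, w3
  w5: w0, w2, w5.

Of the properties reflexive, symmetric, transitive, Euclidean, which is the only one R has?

symmetric

Reflexive: no — w0 is not related to itself.
Symmetric: yes — every pair in R has its reverse in R.
Transitive: no — w0 R w2 and w2 R w1, but not w0 R w1.
Euclidean: no — w0 R w2 and w0 R w4, but not w2 R w4.
Only symmetric holds.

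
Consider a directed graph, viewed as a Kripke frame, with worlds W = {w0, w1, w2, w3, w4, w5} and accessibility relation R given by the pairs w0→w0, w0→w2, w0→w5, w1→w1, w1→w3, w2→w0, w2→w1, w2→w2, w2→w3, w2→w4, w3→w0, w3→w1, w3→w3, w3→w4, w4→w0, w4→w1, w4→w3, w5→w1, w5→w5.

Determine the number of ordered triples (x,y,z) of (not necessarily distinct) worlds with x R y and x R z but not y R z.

Enumerating: (w0,w2,w5), (w0,w5,w0), (w0,w5,w2), (w2,w0,w1), (w2,w0,w3), (w2,w0,w4), (w2,w1,w0), (w2,w1,w2), (w2,w1,w4), (w2,w3,w2), (w2,w4,w2), (w2,w4,w4), … and 10 more.
Total: 22.

22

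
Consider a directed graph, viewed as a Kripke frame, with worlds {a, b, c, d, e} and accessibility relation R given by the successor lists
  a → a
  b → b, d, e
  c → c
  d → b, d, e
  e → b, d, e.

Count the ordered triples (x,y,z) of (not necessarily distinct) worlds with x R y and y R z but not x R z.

R is transitive; there are no such tuples.

0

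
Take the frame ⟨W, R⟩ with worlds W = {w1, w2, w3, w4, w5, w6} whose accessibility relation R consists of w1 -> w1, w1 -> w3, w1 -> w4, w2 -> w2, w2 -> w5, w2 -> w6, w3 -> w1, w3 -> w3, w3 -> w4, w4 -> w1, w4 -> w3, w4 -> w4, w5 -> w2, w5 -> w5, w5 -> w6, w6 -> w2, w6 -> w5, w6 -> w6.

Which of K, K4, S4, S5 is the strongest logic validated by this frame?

Transitive (axiom 4): yes — every two-step R-path is closed by a direct edge.
Reflexive (axiom T): yes — every world is R-related to itself.
Euclidean (axiom 5): yes — any two successors of a common world are R-related.
So F validates K, K4, S4, S5. The strongest is S5.

S5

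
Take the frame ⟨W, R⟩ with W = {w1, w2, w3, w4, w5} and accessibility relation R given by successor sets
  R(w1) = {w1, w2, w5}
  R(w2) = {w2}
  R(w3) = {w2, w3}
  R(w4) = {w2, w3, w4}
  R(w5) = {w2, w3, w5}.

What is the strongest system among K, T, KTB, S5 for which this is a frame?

Reflexive (axiom T): yes — every world is R-related to itself.
Symmetric (axiom B): no — w1 R w2 but not w2 R w1.
Euclidean (axiom 5): no — w1 R w2 and w1 R w5, but not w2 R w5.
So F validates K, T; KTB would additionally require R to be symmetric. The strongest is T.

T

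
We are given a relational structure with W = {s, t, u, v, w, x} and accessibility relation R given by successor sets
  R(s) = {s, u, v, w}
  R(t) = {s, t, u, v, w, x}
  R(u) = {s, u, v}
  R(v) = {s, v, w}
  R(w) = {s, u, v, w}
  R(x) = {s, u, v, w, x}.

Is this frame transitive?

No

Transitive: no — u R s and s R w, but not u R w.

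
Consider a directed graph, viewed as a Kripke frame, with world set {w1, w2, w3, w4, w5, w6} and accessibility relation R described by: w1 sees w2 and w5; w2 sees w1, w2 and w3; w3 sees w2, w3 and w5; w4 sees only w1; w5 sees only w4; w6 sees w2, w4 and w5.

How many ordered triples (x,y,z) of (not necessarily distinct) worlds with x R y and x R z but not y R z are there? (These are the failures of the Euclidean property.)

19

Enumerating: (w1,w2,w5), (w1,w5,w2), (w1,w5,w5), (w2,w1,w1), (w2,w1,w3), (w2,w3,w1), (w3,w2,w5), (w3,w5,w2), (w3,w5,w3), (w3,w5,w5), (w4,w1,w1), (w5,w4,w4), … and 7 more.
Total: 19.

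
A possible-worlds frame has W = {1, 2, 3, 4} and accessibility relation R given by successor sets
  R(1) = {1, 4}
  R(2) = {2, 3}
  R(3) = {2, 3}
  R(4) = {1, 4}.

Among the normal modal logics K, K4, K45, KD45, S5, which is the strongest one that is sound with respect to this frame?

Transitive (axiom 4): yes — every two-step R-path is closed by a direct edge.
Euclidean (axiom 5): yes — any two successors of a common world are R-related.
Serial (axiom D): yes — every world has a successor (e.g. 1 R 1).
Reflexive (axiom T): yes — every world is R-related to itself.
So F validates K, K4, K45, KD45, S5. The strongest is S5.

S5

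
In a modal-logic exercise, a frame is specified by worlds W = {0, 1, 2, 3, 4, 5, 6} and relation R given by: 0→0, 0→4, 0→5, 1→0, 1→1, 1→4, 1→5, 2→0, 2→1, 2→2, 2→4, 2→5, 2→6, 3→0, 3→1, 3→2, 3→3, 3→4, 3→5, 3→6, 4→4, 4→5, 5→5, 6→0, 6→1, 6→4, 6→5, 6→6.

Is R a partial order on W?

Yes

Reflexive: yes — every world is R-related to itself.
Transitive: yes — every two-step R-path is closed by a direct edge.
Antisymmetric: yes — no distinct pair is related both ways.
So R is a partial order.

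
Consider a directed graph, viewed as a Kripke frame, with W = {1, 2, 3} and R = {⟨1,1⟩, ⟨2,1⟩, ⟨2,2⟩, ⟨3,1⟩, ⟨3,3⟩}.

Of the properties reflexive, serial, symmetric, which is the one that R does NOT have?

Reflexive: yes — every world is R-related to itself.
Serial: yes — every world has a successor (e.g. 1 R 1).
Symmetric: no — 2 R 1 but not 1 R 2.
Only symmetric fails.

symmetric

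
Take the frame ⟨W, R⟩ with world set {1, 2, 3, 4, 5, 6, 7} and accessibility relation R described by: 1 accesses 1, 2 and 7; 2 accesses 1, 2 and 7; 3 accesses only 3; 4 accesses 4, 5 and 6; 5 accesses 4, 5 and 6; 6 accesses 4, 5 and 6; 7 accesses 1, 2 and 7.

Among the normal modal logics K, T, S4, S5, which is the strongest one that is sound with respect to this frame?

S5

Reflexive (axiom T): yes — every world is R-related to itself.
Transitive (axiom 4): yes — every two-step R-path is closed by a direct edge.
Euclidean (axiom 5): yes — any two successors of a common world are R-related.
So F validates K, T, S4, S5. The strongest is S5.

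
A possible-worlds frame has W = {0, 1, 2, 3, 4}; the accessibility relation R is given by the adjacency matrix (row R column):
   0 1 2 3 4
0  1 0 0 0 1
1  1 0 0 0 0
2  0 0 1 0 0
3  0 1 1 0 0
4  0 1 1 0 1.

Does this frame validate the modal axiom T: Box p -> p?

No

By correspondence theory, T is valid on a frame iff R is reflexive.
Reflexive: no — 1 is not related to itself.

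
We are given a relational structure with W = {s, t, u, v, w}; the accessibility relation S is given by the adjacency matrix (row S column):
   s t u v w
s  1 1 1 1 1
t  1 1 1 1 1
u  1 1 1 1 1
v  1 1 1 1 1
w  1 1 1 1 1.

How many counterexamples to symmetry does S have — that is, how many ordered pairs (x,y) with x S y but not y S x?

0

S is symmetric; there are no such tuples.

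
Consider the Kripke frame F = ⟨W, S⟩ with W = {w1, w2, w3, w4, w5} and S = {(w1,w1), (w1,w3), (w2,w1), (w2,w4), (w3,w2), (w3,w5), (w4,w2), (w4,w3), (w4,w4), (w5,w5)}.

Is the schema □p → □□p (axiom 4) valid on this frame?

The schema 4 characterises exactly the transitive frames.
Transitive: no — w1 S w3 and w3 S w2, but not w1 S w2.

No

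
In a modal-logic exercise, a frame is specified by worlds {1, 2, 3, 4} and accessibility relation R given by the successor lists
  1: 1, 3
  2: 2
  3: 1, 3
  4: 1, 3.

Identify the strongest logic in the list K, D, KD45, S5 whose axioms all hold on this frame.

Serial (axiom D): yes — every world has a successor (e.g. 1 R 1).
Euclidean (axiom 5): yes — any two successors of a common world are R-related.
Transitive (axiom 4): yes — every two-step R-path is closed by a direct edge.
Reflexive (axiom T): no — 4 is not related to itself.
So F validates K, D, KD45; S5 would additionally require R to be reflexive. The strongest is KD45.

KD45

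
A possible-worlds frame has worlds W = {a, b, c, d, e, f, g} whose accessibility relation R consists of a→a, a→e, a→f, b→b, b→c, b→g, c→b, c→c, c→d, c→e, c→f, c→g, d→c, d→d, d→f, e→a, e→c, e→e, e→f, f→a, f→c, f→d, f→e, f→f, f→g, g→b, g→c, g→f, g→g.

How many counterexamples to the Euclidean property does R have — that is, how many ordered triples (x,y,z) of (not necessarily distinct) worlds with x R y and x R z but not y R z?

28

Enumerating: (c,b,d), (c,b,e), (c,b,f), (c,d,b), (c,d,e), (c,d,g), (c,e,b), (c,e,d), (c,e,g), (c,f,b), (c,g,d), (c,g,e), … and 16 more.
Total: 28.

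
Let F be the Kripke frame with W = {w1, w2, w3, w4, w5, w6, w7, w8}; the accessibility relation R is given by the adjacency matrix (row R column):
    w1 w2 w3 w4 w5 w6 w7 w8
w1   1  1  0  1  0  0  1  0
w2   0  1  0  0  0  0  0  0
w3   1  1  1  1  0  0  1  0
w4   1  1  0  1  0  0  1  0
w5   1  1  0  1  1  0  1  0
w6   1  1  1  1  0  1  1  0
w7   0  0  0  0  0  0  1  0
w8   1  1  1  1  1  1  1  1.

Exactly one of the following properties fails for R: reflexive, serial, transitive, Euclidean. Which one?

Reflexive: yes — every world is R-related to itself.
Serial: yes — every world has a successor (e.g. w1 R w1).
Transitive: yes — every two-step R-path is closed by a direct edge.
Euclidean: no — w1 R w2 and w1 R w4, but not w2 R w4.
Only Euclidean fails.

Euclidean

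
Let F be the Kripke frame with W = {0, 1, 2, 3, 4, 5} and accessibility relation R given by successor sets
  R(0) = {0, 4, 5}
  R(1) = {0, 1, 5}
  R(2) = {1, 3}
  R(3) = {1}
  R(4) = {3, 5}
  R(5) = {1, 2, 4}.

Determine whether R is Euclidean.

Euclidean: no — 1 R 5 and 1 R 0, but not 5 R 0.

No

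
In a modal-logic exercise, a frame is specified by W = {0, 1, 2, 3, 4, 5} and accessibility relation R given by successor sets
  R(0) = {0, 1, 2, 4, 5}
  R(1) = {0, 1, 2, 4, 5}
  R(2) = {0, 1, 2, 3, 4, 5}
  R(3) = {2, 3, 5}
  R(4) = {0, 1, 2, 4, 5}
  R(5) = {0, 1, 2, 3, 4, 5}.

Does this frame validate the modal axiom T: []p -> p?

By correspondence theory, T is valid on a frame iff R is reflexive.
Reflexive: yes — every world is R-related to itself.

Yes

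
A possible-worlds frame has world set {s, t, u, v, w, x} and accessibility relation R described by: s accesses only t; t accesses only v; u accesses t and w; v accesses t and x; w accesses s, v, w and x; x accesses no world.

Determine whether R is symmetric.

No

Symmetric: no — s R t but not t R s.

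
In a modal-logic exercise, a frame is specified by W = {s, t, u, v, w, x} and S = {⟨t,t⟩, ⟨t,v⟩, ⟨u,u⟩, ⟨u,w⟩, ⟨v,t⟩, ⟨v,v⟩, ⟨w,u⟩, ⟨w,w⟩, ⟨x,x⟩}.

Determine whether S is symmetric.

Yes

Symmetric: yes — every pair in S has its reverse in S.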